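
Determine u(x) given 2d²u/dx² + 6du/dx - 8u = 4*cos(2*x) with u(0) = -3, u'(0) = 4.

Divide through by 2: u'' + 3u' - 4u = 2*cos(2*x).
Characteristic equation r² + 3r - 4 = 0 factors as (r + 4)(r - 1) = 0, so r = -4, 1.
Hence u_h = C1*exp(-4*x) + C2*exp(x).
Try u_p = A*cos(2*x) + B*sin(2*x). Substituting and equating the coefficients of cos(2x) and sin(2x) gives A = -4/25, B = 3/25, so u_p = -4*cos(2*x)/25 + 3*sin(2*x)/25.
General solution: u = -4*cos(2*x)/25 + 3*sin(2*x)/25 + C1*exp(-4*x) + C2*exp(x).
Apply the initial conditions: u(0) = -4/25 + C1 + C2 = -3 and u'(0) = 6/25 + C2 - 4*C1 = 4. Solving gives C1 = -33/25, C2 = -38/25.

u = -38*exp(x)/25 - 33*exp(-4*x)/25 - 4*cos(2*x)/25 + 3*sin(2*x)/25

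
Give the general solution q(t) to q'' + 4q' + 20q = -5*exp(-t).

Characteristic equation r² + 4r + 20 = 0 has discriminant (4)² - 4·(20) = -64 < 0, so r = -2 ± 4i.
Hence q_h = C1*cos(4*t)*exp(-2*t) + C2*exp(-2*t)*sin(4*t).
Try q_p = A*exp(-t). Substituting into the equation and dividing by exp(-t) gives A = -5/17, so q_p = -5*exp(-t)/17.

q = -5*exp(-t)/17 + C1*cos(4*t)*exp(-2*t) + C2*exp(-2*t)*sin(4*t)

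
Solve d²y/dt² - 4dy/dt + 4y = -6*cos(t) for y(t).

Characteristic equation r² - 4r + 4 = 0 has discriminant (-4)² - 4·(4) = 0, so r = 2 is a repeated root.
Hence y_h = (C1 + C2*t)*exp(2*t).
Try y_p = A*cos(t) + B*sin(t). Substituting and equating the coefficients of cos(t) and sin(t) gives A = -18/25, B = 24/25, so y_p = -18*cos(t)/25 + 24*sin(t)/25.

y = -18*cos(t)/25 + 24*sin(t)/25 + C1*exp(2*t) + C2*t*exp(2*t)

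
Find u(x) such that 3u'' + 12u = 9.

u = 3/4 + C1*cos(2*x) + C2*sin(2*x)

Divide through by 3: u'' + 4u = 3.
Characteristic equation r² + 4 = 0 has discriminant (0)² - 4·(4) = -16 < 0, so r = ± 2i.
Hence u_h = C1*cos(2*x) + C2*sin(2*x).
For the particular solution try u_p = A0. Substituting and matching coefficients of each power of x gives A0 = 3/4, so u_p = 3/4.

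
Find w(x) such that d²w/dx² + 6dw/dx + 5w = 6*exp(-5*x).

w = C1*exp(-5*x) + C2*exp(-x) - 3*x*exp(-5*x)/2

Characteristic equation r² + 6r + 5 = 0 factors as (r + 5)(r + 1) = 0, so r = -5, -1.
Hence w_h = C1*exp(-5*x) + C2*exp(-x).
Since exp(-5*x) solves the homogeneous equation (r = -5 is a root of multiplicity 1), multiply the trial by x. Try w_p = A*x*exp(-5*x). Substituting into the equation and dividing by exp(-5*x) gives A = -3/2, so w_p = -3*x*exp(-5*x)/2.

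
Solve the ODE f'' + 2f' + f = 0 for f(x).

Characteristic equation r² + 2r + 1 = 0 has discriminant (2)² - 4·(1) = 0, so r = -1 is a repeated root.
Hence f_h = (C1 + C2*x)*exp(-x).

f = C1*exp(-x) + C2*x*exp(-x)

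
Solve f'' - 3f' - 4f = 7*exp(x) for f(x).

f = -7*exp(x)/6 + C1*exp(-x) + C2*exp(4*x)

Characteristic equation r² - 3r - 4 = 0 factors as (r + 1)(r - 4) = 0, so r = -1, 4.
Hence f_h = C1*exp(-x) + C2*exp(4*x).
Try f_p = A*exp(x). Substituting into the equation and dividing by exp(x) gives A = -7/6, so f_p = -7*exp(x)/6.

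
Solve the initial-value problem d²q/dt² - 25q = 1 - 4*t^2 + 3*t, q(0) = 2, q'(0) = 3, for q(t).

Characteristic equation r² - 25 = 0 factors as (r - 5)(r + 5) = 0, so r = 5, -5.
Hence q_h = C1*exp(5*t) + C2*exp(-5*t).
For the particular solution try q_p = A0 + A1*t + A2*t^2. Substituting and matching coefficients of each power of t gives A0 = -17/625, A1 = -3/25, A2 = 4/25, so q_p = -17/625 - 3*t/25 + 4*t^2/25.
General solution: q = -17/625 - 3*t/25 + 4*t^2/25 + C1*exp(5*t) + C2*exp(-5*t).
Apply the initial conditions: q(0) = -17/625 + C1 + C2 = 2 and q'(0) = -3/25 - 5*C2 + 5*C1 = 3. Solving gives C1 = 1657/1250, C2 = 877/1250.

q = -17/625 - 3*t/25 + 4*t**2/25 + 877*exp(-5*t)/1250 + 1657*exp(5*t)/1250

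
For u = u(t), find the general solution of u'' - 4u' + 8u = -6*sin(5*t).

u = -120*cos(5*t)/689 + 102*sin(5*t)/689 + C1*cos(2*t)*exp(2*t) + C2*exp(2*t)*sin(2*t)

Characteristic equation r² - 4r + 8 = 0 has discriminant (-4)² - 4·(8) = -16 < 0, so r = 2 ± 2i.
Hence u_h = C1*cos(2*t)*exp(2*t) + C2*exp(2*t)*sin(2*t).
Try u_p = A*cos(5*t) + B*sin(5*t). Substituting and equating the coefficients of cos(5t) and sin(5t) gives A = -120/689, B = 102/689, so u_p = -120*cos(5*t)/689 + 102*sin(5*t)/689.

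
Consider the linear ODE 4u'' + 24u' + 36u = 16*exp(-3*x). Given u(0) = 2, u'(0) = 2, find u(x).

u = 2*exp(-3*x) + 2*x**2*exp(-3*x) + 8*x*exp(-3*x)

Divide through by 4: u'' + 6u' + 9u = 4*exp(-3*x).
Characteristic equation r² + 6r + 9 = 0 has discriminant (6)² - 4·(9) = 0, so r = -3 is a repeated root.
Hence u_h = (C1 + C2*x)*exp(-3*x).
Since exp(-3*x) solves the homogeneous equation (r = -3 is a root of multiplicity 2), multiply the trial by x^2. Try u_p = A*x^2*exp(-3*x). Substituting into the equation and dividing by exp(-3*x) gives A = 2, so u_p = 2*x^2*exp(-3*x).
General solution: u = C1*exp(-3*x) + 2*x^2*exp(-3*x) + C2*x*exp(-3*x).
Apply the initial conditions: u(0) = C1 = 2 and u'(0) = C2 - 3*C1 = 2. Solving gives C1 = 2, C2 = 8.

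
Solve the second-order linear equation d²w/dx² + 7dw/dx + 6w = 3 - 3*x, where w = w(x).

w = 13/12 - x/2 + C1*exp(-6*x) + C2*exp(-x)

Characteristic equation r² + 7r + 6 = 0 factors as (r + 6)(r + 1) = 0, so r = -6, -1.
Hence w_h = C1*exp(-6*x) + C2*exp(-x).
For the particular solution try w_p = A0 + A1*x. Substituting and matching coefficients of each power of x gives A0 = 13/12, A1 = -1/2, so w_p = 13/12 - x/2.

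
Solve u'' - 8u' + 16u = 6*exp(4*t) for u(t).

u = C1*exp(4*t) + 3*t**2*exp(4*t) + C2*t*exp(4*t)

Characteristic equation r² - 8r + 16 = 0 has discriminant (-8)² - 4·(16) = 0, so r = 4 is a repeated root.
Hence u_h = (C1 + C2*t)*exp(4*t).
Since exp(4*t) solves the homogeneous equation (r = 4 is a root of multiplicity 2), multiply the trial by t^2. Try u_p = A*t^2*exp(4*t). Substituting into the equation and dividing by exp(4*t) gives A = 3, so u_p = 3*t^2*exp(4*t).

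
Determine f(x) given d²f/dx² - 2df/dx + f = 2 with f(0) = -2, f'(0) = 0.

Characteristic equation r² - 2r + 1 = 0 has discriminant (-2)² - 4·(1) = 0, so r = 1 is a repeated root.
Hence f_h = (C1 + C2*x)*exp(x).
For the particular solution try f_p = A0. Substituting and matching coefficients of each power of x gives A0 = 2, so f_p = 2.
General solution: f = 2 + C1*exp(x) + C2*x*exp(x).
Apply the initial conditions: f(0) = 2 + C1 = -2 and f'(0) = C1 + C2 = 0. Solving gives C1 = -4, C2 = 4.

f = 2 - 4*exp(x) + 4*x*exp(x)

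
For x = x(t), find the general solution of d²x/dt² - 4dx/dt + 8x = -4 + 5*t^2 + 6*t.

x = 1/32 + 5*t**2/8 + 11*t/8 + C1*cos(2*t)*exp(2*t) + C2*exp(2*t)*sin(2*t)

Characteristic equation r² - 4r + 8 = 0 has discriminant (-4)² - 4·(8) = -16 < 0, so r = 2 ± 2i.
Hence x_h = C1*cos(2*t)*exp(2*t) + C2*exp(2*t)*sin(2*t).
For the particular solution try x_p = A0 + A1*t + A2*t^2. Substituting and matching coefficients of each power of t gives A0 = 1/32, A1 = 11/8, A2 = 5/8, so x_p = 1/32 + 5*t^2/8 + 11*t/8.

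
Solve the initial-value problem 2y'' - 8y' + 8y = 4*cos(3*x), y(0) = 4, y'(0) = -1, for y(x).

y = -24*sin(3*x)/169 - 10*cos(3*x)/169 + 686*exp(2*x)/169 - 113*x*exp(2*x)/13

Divide through by 2: y'' - 4y' + 4y = 2*cos(3*x).
Characteristic equation r² - 4r + 4 = 0 has discriminant (-4)² - 4·(4) = 0, so r = 2 is a repeated root.
Hence y_h = (C1 + C2*x)*exp(2*x).
Try y_p = A*cos(3*x) + B*sin(3*x). Substituting and equating the coefficients of cos(3x) and sin(3x) gives A = -10/169, B = -24/169, so y_p = -24*sin(3*x)/169 - 10*cos(3*x)/169.
General solution: y = -24*sin(3*x)/169 - 10*cos(3*x)/169 + C1*exp(2*x) + C2*x*exp(2*x).
Apply the initial conditions: y(0) = -10/169 + C1 = 4 and y'(0) = -72/169 + C2 + 2*C1 = -1. Solving gives C1 = 686/169, C2 = -113/13.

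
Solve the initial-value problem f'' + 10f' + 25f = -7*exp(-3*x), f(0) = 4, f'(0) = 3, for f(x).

f = -7*exp(-3*x)/4 + 23*exp(-5*x)/4 + 53*x*exp(-5*x)/2

Characteristic equation r² + 10r + 25 = 0 has discriminant (10)² - 4·(25) = 0, so r = -5 is a repeated root.
Hence f_h = (C1 + C2*x)*exp(-5*x).
Try f_p = A*exp(-3*x). Substituting into the equation and dividing by exp(-3*x) gives A = -7/4, so f_p = -7*exp(-3*x)/4.
General solution: f = -7*exp(-3*x)/4 + C1*exp(-5*x) + C2*x*exp(-5*x).
Apply the initial conditions: f(0) = -7/4 + C1 = 4 and f'(0) = 21/4 + C2 - 5*C1 = 3. Solving gives C1 = 23/4, C2 = 53/2.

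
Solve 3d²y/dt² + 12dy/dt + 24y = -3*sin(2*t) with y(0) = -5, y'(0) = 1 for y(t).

y = -sin(2*t)/20 + cos(2*t)/10 - 91*exp(-2*t)*sin(2*t)/20 - 51*cos(2*t)*exp(-2*t)/10

Divide through by 3: y'' + 4y' + 8y = -sin(2*t).
Characteristic equation r² + 4r + 8 = 0 has discriminant (4)² - 4·(8) = -16 < 0, so r = -2 ± 2i.
Hence y_h = C1*cos(2*t)*exp(-2*t) + C2*exp(-2*t)*sin(2*t).
Try y_p = A*cos(2*t) + B*sin(2*t). Substituting and equating the coefficients of cos(2t) and sin(2t) gives A = 1/10, B = -1/20, so y_p = -sin(2*t)/20 + cos(2*t)/10.
General solution: y = -sin(2*t)/20 + cos(2*t)/10 + C1*cos(2*t)*exp(-2*t) + C2*exp(-2*t)*sin(2*t).
Apply the initial conditions: y(0) = 1/10 + C1 = -5 and y'(0) = -1/10 - 2*C1 + 2*C2 = 1. Solving gives C1 = -51/10, C2 = -91/20.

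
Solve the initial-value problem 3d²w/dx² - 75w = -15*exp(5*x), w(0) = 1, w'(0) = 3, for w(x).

Divide through by 3: w'' - 25w = -5*exp(5*x).
Characteristic equation r² - 25 = 0 factors as (r + 5)(r - 5) = 0, so r = -5, 5.
Hence w_h = C1*exp(-5*x) + C2*exp(5*x).
Since exp(5*x) solves the homogeneous equation (r = 5 is a root of multiplicity 1), multiply the trial by x. Try w_p = A*x*exp(5*x). Substituting into the equation and dividing by exp(5*x) gives A = -1/2, so w_p = -x*exp(5*x)/2.
General solution: w = C1*exp(-5*x) + C2*exp(5*x) - x*exp(5*x)/2.
Apply the initial conditions: w(0) = C1 + C2 = 1 and w'(0) = -1/2 - 5*C1 + 5*C2 = 3. Solving gives C1 = 3/20, C2 = 17/20.

w = 3*exp(-5*x)/20 + 17*exp(5*x)/20 - x*exp(5*x)/2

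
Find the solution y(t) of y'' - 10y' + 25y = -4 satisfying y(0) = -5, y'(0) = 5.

y = -4/25 - 121*exp(5*t)/25 + 146*t*exp(5*t)/5

Characteristic equation r² - 10r + 25 = 0 has discriminant (-10)² - 4·(25) = 0, so r = 5 is a repeated root.
Hence y_h = (C1 + C2*t)*exp(5*t).
For the particular solution try y_p = A0. Substituting and matching coefficients of each power of t gives A0 = -4/25, so y_p = -4/25.
General solution: y = -4/25 + C1*exp(5*t) + C2*t*exp(5*t).
Apply the initial conditions: y(0) = -4/25 + C1 = -5 and y'(0) = C2 + 5*C1 = 5. Solving gives C1 = -121/25, C2 = 146/5.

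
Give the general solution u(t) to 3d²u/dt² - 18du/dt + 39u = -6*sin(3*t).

Divide through by 3: u'' - 6u' + 13u = -2*sin(3*t).
Characteristic equation r² - 6r + 13 = 0 has discriminant (-6)² - 4·(13) = -16 < 0, so r = 3 ± 2i.
Hence u_h = C1*cos(2*t)*exp(3*t) + C2*exp(3*t)*sin(2*t).
Try u_p = A*cos(3*t) + B*sin(3*t). Substituting and equating the coefficients of cos(3t) and sin(3t) gives A = -9/85, B = -2/85, so u_p = -9*cos(3*t)/85 - 2*sin(3*t)/85.

u = -9*cos(3*t)/85 - 2*sin(3*t)/85 + C1*cos(2*t)*exp(3*t) + C2*exp(3*t)*sin(2*t)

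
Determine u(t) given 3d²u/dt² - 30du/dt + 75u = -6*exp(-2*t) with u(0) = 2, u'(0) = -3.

u = -2*exp(-2*t)/49 + 100*exp(5*t)/49 - 93*t*exp(5*t)/7

Divide through by 3: u'' - 10u' + 25u = -2*exp(-2*t).
Characteristic equation r² - 10r + 25 = 0 has discriminant (-10)² - 4·(25) = 0, so r = 5 is a repeated root.
Hence u_h = (C1 + C2*t)*exp(5*t).
Try u_p = A*exp(-2*t). Substituting into the equation and dividing by exp(-2*t) gives A = -2/49, so u_p = -2*exp(-2*t)/49.
General solution: u = -2*exp(-2*t)/49 + C1*exp(5*t) + C2*t*exp(5*t).
Apply the initial conditions: u(0) = -2/49 + C1 = 2 and u'(0) = 4/49 + C2 + 5*C1 = -3. Solving gives C1 = 100/49, C2 = -93/7.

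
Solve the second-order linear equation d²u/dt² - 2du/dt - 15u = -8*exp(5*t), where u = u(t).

u = C1*exp(-3*t) + C2*exp(5*t) - t*exp(5*t)

Characteristic equation r² - 2r - 15 = 0 factors as (r + 3)(r - 5) = 0, so r = -3, 5.
Hence u_h = C1*exp(-3*t) + C2*exp(5*t).
Since exp(5*t) solves the homogeneous equation (r = 5 is a root of multiplicity 1), multiply the trial by t. Try u_p = A*t*exp(5*t). Substituting into the equation and dividing by exp(5*t) gives A = -1, so u_p = -t*exp(5*t).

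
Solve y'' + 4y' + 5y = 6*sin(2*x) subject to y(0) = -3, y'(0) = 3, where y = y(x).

y = -48*cos(2*x)/65 + 6*sin(2*x)/65 - 147*cos(x)*exp(-2*x)/65 - 111*exp(-2*x)*sin(x)/65

Characteristic equation r² + 4r + 5 = 0 has discriminant (4)² - 4·(5) = -4 < 0, so r = -2 ± i.
Hence y_h = C1*cos(x)*exp(-2*x) + C2*exp(-2*x)*sin(x).
Try y_p = A*cos(2*x) + B*sin(2*x). Substituting and equating the coefficients of cos(2x) and sin(2x) gives A = -48/65, B = 6/65, so y_p = -48*cos(2*x)/65 + 6*sin(2*x)/65.
General solution: y = -48*cos(2*x)/65 + 6*sin(2*x)/65 + C1*cos(x)*exp(-2*x) + C2*exp(-2*x)*sin(x).
Apply the initial conditions: y(0) = -48/65 + C1 = -3 and y'(0) = 12/65 + C2 - 2*C1 = 3. Solving gives C1 = -147/65, C2 = -111/65.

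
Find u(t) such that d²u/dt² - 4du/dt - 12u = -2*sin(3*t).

u = -8*cos(3*t)/195 + 14*sin(3*t)/195 + C1*exp(-2*t) + C2*exp(6*t)

Characteristic equation r² - 4r - 12 = 0 factors as (r + 2)(r - 6) = 0, so r = -2, 6.
Hence u_h = C1*exp(-2*t) + C2*exp(6*t).
Try u_p = A*cos(3*t) + B*sin(3*t). Substituting and equating the coefficients of cos(3t) and sin(3t) gives A = -8/195, B = 14/195, so u_p = -8*cos(3*t)/195 + 14*sin(3*t)/195.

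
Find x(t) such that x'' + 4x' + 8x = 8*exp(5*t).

Characteristic equation r² + 4r + 8 = 0 has discriminant (4)² - 4·(8) = -16 < 0, so r = -2 ± 2i.
Hence x_h = C1*cos(2*t)*exp(-2*t) + C2*exp(-2*t)*sin(2*t).
Try x_p = A*exp(5*t). Substituting into the equation and dividing by exp(5*t) gives A = 8/53, so x_p = 8*exp(5*t)/53.

x = 8*exp(5*t)/53 + C1*cos(2*t)*exp(-2*t) + C2*exp(-2*t)*sin(2*t)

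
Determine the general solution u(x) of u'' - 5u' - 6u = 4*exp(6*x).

u = C1*exp(6*x) + C2*exp(-x) + 4*x*exp(6*x)/7

Characteristic equation r² - 5r - 6 = 0 factors as (r - 6)(r + 1) = 0, so r = 6, -1.
Hence u_h = C1*exp(6*x) + C2*exp(-x).
Since exp(6*x) solves the homogeneous equation (r = 6 is a root of multiplicity 1), multiply the trial by x. Try u_p = A*x*exp(6*x). Substituting into the equation and dividing by exp(6*x) gives A = 4/7, so u_p = 4*x*exp(6*x)/7.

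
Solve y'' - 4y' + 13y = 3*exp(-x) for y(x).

y = exp(-x)/6 + C1*cos(3*x)*exp(2*x) + C2*exp(2*x)*sin(3*x)

Characteristic equation r² - 4r + 13 = 0 has discriminant (-4)² - 4·(13) = -36 < 0, so r = 2 ± 3i.
Hence y_h = C1*cos(3*x)*exp(2*x) + C2*exp(2*x)*sin(3*x).
Try y_p = A*exp(-x). Substituting into the equation and dividing by exp(-x) gives A = 1/6, so y_p = exp(-x)/6.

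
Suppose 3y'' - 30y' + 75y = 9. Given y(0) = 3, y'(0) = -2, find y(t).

Divide through by 3: y'' - 10y' + 25y = 3.
Characteristic equation r² - 10r + 25 = 0 has discriminant (-10)² - 4·(25) = 0, so r = 5 is a repeated root.
Hence y_h = (C1 + C2*t)*exp(5*t).
For the particular solution try y_p = A0. Substituting and matching coefficients of each power of t gives A0 = 3/25, so y_p = 3/25.
General solution: y = 3/25 + C1*exp(5*t) + C2*t*exp(5*t).
Apply the initial conditions: y(0) = 3/25 + C1 = 3 and y'(0) = C2 + 5*C1 = -2. Solving gives C1 = 72/25, C2 = -82/5.

y = 3/25 + 72*exp(5*t)/25 - 82*t*exp(5*t)/5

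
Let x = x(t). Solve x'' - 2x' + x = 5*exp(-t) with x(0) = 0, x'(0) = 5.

Characteristic equation r² - 2r + 1 = 0 has discriminant (-2)² - 4·(1) = 0, so r = 1 is a repeated root.
Hence x_h = (C1 + C2*t)*exp(t).
Try x_p = A*exp(-t). Substituting into the equation and dividing by exp(-t) gives A = 5/4, so x_p = 5*exp(-t)/4.
General solution: x = 5*exp(-t)/4 + C1*exp(t) + C2*t*exp(t).
Apply the initial conditions: x(0) = 5/4 + C1 = 0 and x'(0) = -5/4 + C1 + C2 = 5. Solving gives C1 = -5/4, C2 = 15/2.

x = -5*exp(t)/4 + 5*exp(-t)/4 + 15*t*exp(t)/2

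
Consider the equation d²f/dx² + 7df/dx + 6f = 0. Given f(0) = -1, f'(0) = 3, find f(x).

f = -3*exp(-x)/5 - 2*exp(-6*x)/5

Characteristic equation r² + 7r + 6 = 0 factors as (r + 1)(r + 6) = 0, so r = -1, -6.
Hence f_h = C1*exp(-x) + C2*exp(-6*x).
Apply the initial conditions: f(0) = C1 + C2 = -1 and f'(0) = -C1 - 6*C2 = 3. Solving gives C1 = -3/5, C2 = -2/5.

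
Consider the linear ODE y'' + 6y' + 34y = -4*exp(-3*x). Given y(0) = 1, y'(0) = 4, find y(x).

y = -4*exp(-3*x)/25 + 7*exp(-3*x)*sin(5*x)/5 + 29*cos(5*x)*exp(-3*x)/25

Characteristic equation r² + 6r + 34 = 0 has discriminant (6)² - 4·(34) = -100 < 0, so r = -3 ± 5i.
Hence y_h = C1*cos(5*x)*exp(-3*x) + C2*exp(-3*x)*sin(5*x).
Try y_p = A*exp(-3*x). Substituting into the equation and dividing by exp(-3*x) gives A = -4/25, so y_p = -4*exp(-3*x)/25.
General solution: y = -4*exp(-3*x)/25 + C1*cos(5*x)*exp(-3*x) + C2*exp(-3*x)*sin(5*x).
Apply the initial conditions: y(0) = -4/25 + C1 = 1 and y'(0) = 12/25 - 3*C1 + 5*C2 = 4. Solving gives C1 = 29/25, C2 = 7/5.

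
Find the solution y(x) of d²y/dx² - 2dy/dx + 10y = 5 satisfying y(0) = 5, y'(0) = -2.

Characteristic equation r² - 2r + 10 = 0 has discriminant (-2)² - 4·(10) = -36 < 0, so r = 1 ± 3i.
Hence y_h = C1*cos(3*x)*exp(x) + C2*exp(x)*sin(3*x).
For the particular solution try y_p = A0. Substituting and matching coefficients of each power of x gives A0 = 1/2, so y_p = 1/2.
General solution: y = 1/2 + C1*cos(3*x)*exp(x) + C2*exp(x)*sin(3*x).
Apply the initial conditions: y(0) = 1/2 + C1 = 5 and y'(0) = C1 + 3*C2 = -2. Solving gives C1 = 9/2, C2 = -13/6.

y = 1/2 - 13*exp(x)*sin(3*x)/6 + 9*cos(3*x)*exp(x)/2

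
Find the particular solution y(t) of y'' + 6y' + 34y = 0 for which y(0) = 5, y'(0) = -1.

Characteristic equation r² + 6r + 34 = 0 has discriminant (6)² - 4·(34) = -100 < 0, so r = -3 ± 5i.
Hence y_h = C1*cos(5*t)*exp(-3*t) + C2*exp(-3*t)*sin(5*t).
Apply the initial conditions: y(0) = C1 = 5 and y'(0) = -3*C1 + 5*C2 = -1. Solving gives C1 = 5, C2 = 14/5.

y = 5*cos(5*t)*exp(-3*t) + 14*exp(-3*t)*sin(5*t)/5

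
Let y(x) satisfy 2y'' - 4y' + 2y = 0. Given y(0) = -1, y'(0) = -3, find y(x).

Divide through by 2: y'' - 2y' + y = 0.
Characteristic equation r² - 2r + 1 = 0 has discriminant (-2)² - 4·(1) = 0, so r = 1 is a repeated root.
Hence y_h = (C1 + C2*x)*exp(x).
Apply the initial conditions: y(0) = C1 = -1 and y'(0) = C1 + C2 = -3. Solving gives C1 = -1, C2 = -2.

y = -exp(x) - 2*x*exp(x)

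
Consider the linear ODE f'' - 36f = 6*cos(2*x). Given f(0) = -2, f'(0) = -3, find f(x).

f = -47*exp(6*x)/40 - 27*exp(-6*x)/40 - 3*cos(2*x)/20

Characteristic equation r² - 36 = 0 factors as (r + 6)(r - 6) = 0, so r = -6, 6.
Hence f_h = C1*exp(-6*x) + C2*exp(6*x).
Try f_p = A*cos(2*x) + B*sin(2*x). Substituting and equating the coefficients of cos(2x) and sin(2x) gives A = -3/20, B = 0, so f_p = -3*cos(2*x)/20.
General solution: f = -3*cos(2*x)/20 + C1*exp(-6*x) + C2*exp(6*x).
Apply the initial conditions: f(0) = -3/20 + C1 + C2 = -2 and f'(0) = -6*C1 + 6*C2 = -3. Solving gives C1 = -27/40, C2 = -47/40.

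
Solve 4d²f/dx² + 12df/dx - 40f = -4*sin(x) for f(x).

Divide through by 4: f'' + 3f' - 10f = -sin(x).
Characteristic equation r² + 3r - 10 = 0 factors as (r + 5)(r - 2) = 0, so r = -5, 2.
Hence f_h = C1*exp(-5*x) + C2*exp(2*x).
Try f_p = A*cos(x) + B*sin(x). Substituting and equating the coefficients of cos(x) and sin(x) gives A = 3/130, B = 11/130, so f_p = 3*cos(x)/130 + 11*sin(x)/130.

f = 3*cos(x)/130 + 11*sin(x)/130 + C1*exp(-5*x) + C2*exp(2*x)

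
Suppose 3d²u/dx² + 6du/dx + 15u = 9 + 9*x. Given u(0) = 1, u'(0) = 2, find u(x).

u = 9/25 + 3*x/5 + 16*cos(2*x)*exp(-x)/25 + 51*exp(-x)*sin(2*x)/50

Divide through by 3: u'' + 2u' + 5u = 3 + 3*x.
Characteristic equation r² + 2r + 5 = 0 has discriminant (2)² - 4·(5) = -16 < 0, so r = -1 ± 2i.
Hence u_h = C1*cos(2*x)*exp(-x) + C2*exp(-x)*sin(2*x).
For the particular solution try u_p = A0 + A1*x. Substituting and matching coefficients of each power of x gives A0 = 9/25, A1 = 3/5, so u_p = 9/25 + 3*x/5.
General solution: u = 9/25 + 3*x/5 + C1*cos(2*x)*exp(-x) + C2*exp(-x)*sin(2*x).
Apply the initial conditions: u(0) = 9/25 + C1 = 1 and u'(0) = 3/5 - C1 + 2*C2 = 2. Solving gives C1 = 16/25, C2 = 51/50.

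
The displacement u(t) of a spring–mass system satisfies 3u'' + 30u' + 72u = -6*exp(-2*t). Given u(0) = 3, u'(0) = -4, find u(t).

u = -17*exp(-6*t)/4 - exp(-2*t)/4 + 15*exp(-4*t)/2

Divide through by 3: u'' + 10u' + 24u = -2*exp(-2*t).
Characteristic equation r² + 10r + 24 = 0 factors as (r + 4)(r + 6) = 0, so r = -4, -6.
Hence u_h = C1*exp(-4*t) + C2*exp(-6*t).
Try u_p = A*exp(-2*t). Substituting into the equation and dividing by exp(-2*t) gives A = -1/4, so u_p = -exp(-2*t)/4.
General solution: u = -exp(-2*t)/4 + C1*exp(-4*t) + C2*exp(-6*t).
Apply the initial conditions: u(0) = -1/4 + C1 + C2 = 3 and u'(0) = 1/2 - 6*C2 - 4*C1 = -4. Solving gives C1 = 15/2, C2 = -17/4.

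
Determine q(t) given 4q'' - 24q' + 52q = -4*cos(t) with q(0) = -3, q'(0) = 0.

Divide through by 4: q'' - 6q' + 13q = -cos(t).
Characteristic equation r² - 6r + 13 = 0 has discriminant (-6)² - 4·(13) = -16 < 0, so r = 3 ± 2i.
Hence q_h = C1*cos(2*t)*exp(3*t) + C2*exp(3*t)*sin(2*t).
Try q_p = A*cos(t) + B*sin(t). Substituting and equating the coefficients of cos(t) and sin(t) gives A = -1/15, B = 1/30, so q_p = -cos(t)/15 + sin(t)/30.
General solution: q = -cos(t)/15 + sin(t)/30 + C1*cos(2*t)*exp(3*t) + C2*exp(3*t)*sin(2*t).
Apply the initial conditions: q(0) = -1/15 + C1 = -3 and q'(0) = 1/30 + 2*C2 + 3*C1 = 0. Solving gives C1 = -44/15, C2 = 263/60.

q = -cos(t)/15 + sin(t)/30 - 44*cos(2*t)*exp(3*t)/15 + 263*exp(3*t)*sin(2*t)/60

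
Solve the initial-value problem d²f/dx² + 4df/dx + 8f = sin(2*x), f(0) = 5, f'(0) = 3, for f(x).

f = -cos(2*x)/10 + sin(2*x)/20 + 51*cos(2*x)*exp(-2*x)/10 + 131*exp(-2*x)*sin(2*x)/20

Characteristic equation r² + 4r + 8 = 0 has discriminant (4)² - 4·(8) = -16 < 0, so r = -2 ± 2i.
Hence f_h = C1*cos(2*x)*exp(-2*x) + C2*exp(-2*x)*sin(2*x).
Try f_p = A*cos(2*x) + B*sin(2*x). Substituting and equating the coefficients of cos(2x) and sin(2x) gives A = -1/10, B = 1/20, so f_p = -cos(2*x)/10 + sin(2*x)/20.
General solution: f = -cos(2*x)/10 + sin(2*x)/20 + C1*cos(2*x)*exp(-2*x) + C2*exp(-2*x)*sin(2*x).
Apply the initial conditions: f(0) = -1/10 + C1 = 5 and f'(0) = 1/10 - 2*C1 + 2*C2 = 3. Solving gives C1 = 51/10, C2 = 131/20.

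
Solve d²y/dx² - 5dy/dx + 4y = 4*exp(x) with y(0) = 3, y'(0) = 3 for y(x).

y = 4*exp(4*x)/9 + 23*exp(x)/9 - 4*x*exp(x)/3

Characteristic equation r² - 5r + 4 = 0 factors as (r - 1)(r - 4) = 0, so r = 1, 4.
Hence y_h = C1*exp(x) + C2*exp(4*x).
Since exp(x) solves the homogeneous equation (r = 1 is a root of multiplicity 1), multiply the trial by x. Try y_p = A*x*exp(x). Substituting into the equation and dividing by exp(x) gives A = -4/3, so y_p = -4*x*exp(x)/3.
General solution: y = C1*exp(x) + C2*exp(4*x) - 4*x*exp(x)/3.
Apply the initial conditions: y(0) = C1 + C2 = 3 and y'(0) = -4/3 + C1 + 4*C2 = 3. Solving gives C1 = 23/9, C2 = 4/9.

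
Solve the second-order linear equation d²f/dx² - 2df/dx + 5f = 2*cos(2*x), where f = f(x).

f = -8*sin(2*x)/17 + 2*cos(2*x)/17 + C1*cos(2*x)*exp(x) + C2*exp(x)*sin(2*x)

Characteristic equation r² - 2r + 5 = 0 has discriminant (-2)² - 4·(5) = -16 < 0, so r = 1 ± 2i.
Hence f_h = C1*cos(2*x)*exp(x) + C2*exp(x)*sin(2*x).
Try f_p = A*cos(2*x) + B*sin(2*x). Substituting and equating the coefficients of cos(2x) and sin(2x) gives A = 2/17, B = -8/17, so f_p = -8*sin(2*x)/17 + 2*cos(2*x)/17.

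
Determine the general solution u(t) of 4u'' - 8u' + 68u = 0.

Divide through by 4: u'' - 2u' + 17u = 0.
Characteristic equation r² - 2r + 17 = 0 has discriminant (-2)² - 4·(17) = -64 < 0, so r = 1 ± 4i.
Hence u_h = C1*cos(4*t)*exp(t) + C2*exp(t)*sin(4*t).

u = C1*cos(4*t)*exp(t) + C2*exp(t)*sin(4*t)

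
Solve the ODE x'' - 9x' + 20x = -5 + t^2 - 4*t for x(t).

Characteristic equation r² - 9r + 20 = 0 factors as (r - 5)(r - 4) = 0, so r = 5, 4.
Hence x_h = C1*exp(5*t) + C2*exp(4*t).
For the particular solution try x_p = A0 + A1*t + A2*t^2. Substituting and matching coefficients of each power of t gives A0 = -1299/4000, A1 = -31/200, A2 = 1/20, so x_p = -1299/4000 - 31*t/200 + t^2/20.

x = -1299/4000 - 31*t/200 + t**2/20 + C1*exp(5*t) + C2*exp(4*t)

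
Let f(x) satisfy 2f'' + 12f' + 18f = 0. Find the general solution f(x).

f = C1*exp(-3*x) + C2*x*exp(-3*x)

Divide through by 2: f'' + 6f' + 9f = 0.
Characteristic equation r² + 6r + 9 = 0 has discriminant (6)² - 4·(9) = 0, so r = -3 is a repeated root.
Hence f_h = (C1 + C2*x)*exp(-3*x).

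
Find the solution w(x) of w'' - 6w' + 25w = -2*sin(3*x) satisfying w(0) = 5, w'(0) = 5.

Characteristic equation r² - 6r + 25 = 0 has discriminant (-6)² - 4·(25) = -64 < 0, so r = 3 ± 4i.
Hence w_h = C1*cos(4*x)*exp(3*x) + C2*exp(3*x)*sin(4*x).
Try w_p = A*cos(3*x) + B*sin(3*x). Substituting and equating the coefficients of cos(3x) and sin(3x) gives A = -9/145, B = -8/145, so w_p = -9*cos(3*x)/145 - 8*sin(3*x)/145.
General solution: w = -9*cos(3*x)/145 - 8*sin(3*x)/145 + C1*cos(4*x)*exp(3*x) + C2*exp(3*x)*sin(4*x).
Apply the initial conditions: w(0) = -9/145 + C1 = 5 and w'(0) = -24/145 + 3*C1 + 4*C2 = 5. Solving gives C1 = 734/145, C2 = -1453/580.

w = -9*cos(3*x)/145 - 8*sin(3*x)/145 - 1453*exp(3*x)*sin(4*x)/580 + 734*cos(4*x)*exp(3*x)/145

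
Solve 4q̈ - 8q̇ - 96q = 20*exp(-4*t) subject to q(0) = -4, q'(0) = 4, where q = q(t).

Divide through by 4: q'' - 2q' - 24q = 5*exp(-4*t).
Characteristic equation r² - 2r - 24 = 0 factors as (r - 6)(r + 4) = 0, so r = 6, -4.
Hence q_h = C1*exp(6*t) + C2*exp(-4*t).
Since exp(-4*t) solves the homogeneous equation (r = -4 is a root of multiplicity 1), multiply the trial by t. Try q_p = A*t*exp(-4*t). Substituting into the equation and dividing by exp(-4*t) gives A = -1/2, so q_p = -t*exp(-4*t)/2.
General solution: q = C1*exp(6*t) + C2*exp(-4*t) - t*exp(-4*t)/2.
Apply the initial conditions: q(0) = C1 + C2 = -4 and q'(0) = -1/2 - 4*C2 + 6*C1 = 4. Solving gives C1 = -23/20, C2 = -57/20.

q = -57*exp(-4*t)/20 - 23*exp(6*t)/20 - t*exp(-4*t)/2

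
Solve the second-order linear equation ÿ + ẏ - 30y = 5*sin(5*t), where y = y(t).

y = -11*sin(5*t)/122 - cos(5*t)/122 + C1*exp(5*t) + C2*exp(-6*t)

Characteristic equation r² + r - 30 = 0 factors as (r - 5)(r + 6) = 0, so r = 5, -6.
Hence y_h = C1*exp(5*t) + C2*exp(-6*t).
Try y_p = A*cos(5*t) + B*sin(5*t). Substituting and equating the coefficients of cos(5t) and sin(5t) gives A = -1/122, B = -11/122, so y_p = -11*sin(5*t)/122 - cos(5*t)/122.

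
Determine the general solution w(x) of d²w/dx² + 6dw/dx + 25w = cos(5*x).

w = sin(5*x)/30 + C1*cos(4*x)*exp(-3*x) + C2*exp(-3*x)*sin(4*x)

Characteristic equation r² + 6r + 25 = 0 has discriminant (6)² - 4·(25) = -64 < 0, so r = -3 ± 4i.
Hence w_h = C1*cos(4*x)*exp(-3*x) + C2*exp(-3*x)*sin(4*x).
Try w_p = A*cos(5*x) + B*sin(5*x). Substituting and equating the coefficients of cos(5x) and sin(5x) gives A = 0, B = 1/30, so w_p = sin(5*x)/30.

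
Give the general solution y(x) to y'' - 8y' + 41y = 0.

Characteristic equation r² - 8r + 41 = 0 has discriminant (-8)² - 4·(41) = -100 < 0, so r = 4 ± 5i.
Hence y_h = C1*cos(5*x)*exp(4*x) + C2*exp(4*x)*sin(5*x).

y = C1*cos(5*x)*exp(4*x) + C2*exp(4*x)*sin(5*x)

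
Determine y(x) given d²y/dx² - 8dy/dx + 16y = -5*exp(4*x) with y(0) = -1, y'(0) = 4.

y = -exp(4*x) + 8*x*exp(4*x) - 5*x**2*exp(4*x)/2

Characteristic equation r² - 8r + 16 = 0 has discriminant (-8)² - 4·(16) = 0, so r = 4 is a repeated root.
Hence y_h = (C1 + C2*x)*exp(4*x).
Since exp(4*x) solves the homogeneous equation (r = 4 is a root of multiplicity 2), multiply the trial by x^2. Try y_p = A*x^2*exp(4*x). Substituting into the equation and dividing by exp(4*x) gives A = -5/2, so y_p = -5*x^2*exp(4*x)/2.
General solution: y = C1*exp(4*x) - 5*x^2*exp(4*x)/2 + C2*x*exp(4*x).
Apply the initial conditions: y(0) = C1 = -1 and y'(0) = C2 + 4*C1 = 4. Solving gives C1 = -1, C2 = 8.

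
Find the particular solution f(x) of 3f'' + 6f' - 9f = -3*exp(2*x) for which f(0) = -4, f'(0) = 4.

f = -41*exp(-3*x)/20 - 7*exp(x)/4 - exp(2*x)/5

Divide through by 3: f'' + 2f' - 3f = -exp(2*x).
Characteristic equation r² + 2r - 3 = 0 factors as (r - 1)(r + 3) = 0, so r = 1, -3.
Hence f_h = C1*exp(x) + C2*exp(-3*x).
Try f_p = A*exp(2*x). Substituting into the equation and dividing by exp(2*x) gives A = -1/5, so f_p = -exp(2*x)/5.
General solution: f = -exp(2*x)/5 + C1*exp(x) + C2*exp(-3*x).
Apply the initial conditions: f(0) = -1/5 + C1 + C2 = -4 and f'(0) = -2/5 + C1 - 3*C2 = 4. Solving gives C1 = -7/4, C2 = -41/20.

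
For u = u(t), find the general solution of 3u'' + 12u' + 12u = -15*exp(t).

u = -5*exp(t)/9 + C1*exp(-2*t) + C2*t*exp(-2*t)

Divide through by 3: u'' + 4u' + 4u = -5*exp(t).
Characteristic equation r² + 4r + 4 = 0 has discriminant (4)² - 4·(4) = 0, so r = -2 is a repeated root.
Hence u_h = (C1 + C2*t)*exp(-2*t).
Try u_p = A*exp(t). Substituting into the equation and dividing by exp(t) gives A = -5/9, so u_p = -5*exp(t)/9.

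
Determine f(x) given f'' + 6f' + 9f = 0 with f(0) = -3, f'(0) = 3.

f = -3*exp(-3*x) - 6*x*exp(-3*x)

Characteristic equation r² + 6r + 9 = 0 has discriminant (6)² - 4·(9) = 0, so r = -3 is a repeated root.
Hence f_h = (C1 + C2*x)*exp(-3*x).
Apply the initial conditions: f(0) = C1 = -3 and f'(0) = C2 - 3*C1 = 3. Solving gives C1 = -3, C2 = -6.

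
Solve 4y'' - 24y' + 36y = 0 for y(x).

y = C1*exp(3*x) + C2*x*exp(3*x)

Divide through by 4: y'' - 6y' + 9y = 0.
Characteristic equation r² - 6r + 9 = 0 has discriminant (-6)² - 4·(9) = 0, so r = 3 is a repeated root.
Hence y_h = (C1 + C2*x)*exp(3*x).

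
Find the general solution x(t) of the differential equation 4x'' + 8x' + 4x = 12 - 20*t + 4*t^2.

x = 19 + t**2 - 9*t + C1*exp(-t) + C2*t*exp(-t)

Divide through by 4: x'' + 2x' + x = 3 + t^2 - 5*t.
Characteristic equation r² + 2r + 1 = 0 has discriminant (2)² - 4·(1) = 0, so r = -1 is a repeated root.
Hence x_h = (C1 + C2*t)*exp(-t).
For the particular solution try x_p = A0 + A1*t + A2*t^2. Substituting and matching coefficients of each power of t gives A0 = 19, A1 = -9, A2 = 1, so x_p = 19 + t^2 - 9*t.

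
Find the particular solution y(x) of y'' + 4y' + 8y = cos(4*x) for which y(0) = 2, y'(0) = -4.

y = -cos(4*x)/40 + sin(4*x)/20 - 3*exp(-2*x)*sin(2*x)/40 + 81*cos(2*x)*exp(-2*x)/40

Characteristic equation r² + 4r + 8 = 0 has discriminant (4)² - 4·(8) = -16 < 0, so r = -2 ± 2i.
Hence y_h = C1*cos(2*x)*exp(-2*x) + C2*exp(-2*x)*sin(2*x).
Try y_p = A*cos(4*x) + B*sin(4*x). Substituting and equating the coefficients of cos(4x) and sin(4x) gives A = -1/40, B = 1/20, so y_p = -cos(4*x)/40 + sin(4*x)/20.
General solution: y = -cos(4*x)/40 + sin(4*x)/20 + C1*cos(2*x)*exp(-2*x) + C2*exp(-2*x)*sin(2*x).
Apply the initial conditions: y(0) = -1/40 + C1 = 2 and y'(0) = 1/5 - 2*C1 + 2*C2 = -4. Solving gives C1 = 81/40, C2 = -3/40.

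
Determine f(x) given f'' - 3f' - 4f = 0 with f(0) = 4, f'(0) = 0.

Characteristic equation r² - 3r - 4 = 0 factors as (r - 4)(r + 1) = 0, so r = 4, -1.
Hence f_h = C1*exp(4*x) + C2*exp(-x).
Apply the initial conditions: f(0) = C1 + C2 = 4 and f'(0) = -C2 + 4*C1 = 0. Solving gives C1 = 4/5, C2 = 16/5.

f = 4*exp(4*x)/5 + 16*exp(-x)/5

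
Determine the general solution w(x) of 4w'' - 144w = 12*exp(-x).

w = -3*exp(-x)/35 + C1*exp(6*x) + C2*exp(-6*x)

Divide through by 4: w'' - 36w = 3*exp(-x).
Characteristic equation r² - 36 = 0 factors as (r - 6)(r + 6) = 0, so r = 6, -6.
Hence w_h = C1*exp(6*x) + C2*exp(-6*x).
Try w_p = A*exp(-x). Substituting into the equation and dividing by exp(-x) gives A = -3/35, so w_p = -3*exp(-x)/35.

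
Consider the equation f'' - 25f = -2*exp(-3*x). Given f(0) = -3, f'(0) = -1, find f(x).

f = -13*exp(5*x)/8 - 3*exp(-5*x)/2 + exp(-3*x)/8

Characteristic equation r² - 25 = 0 factors as (r + 5)(r - 5) = 0, so r = -5, 5.
Hence f_h = C1*exp(-5*x) + C2*exp(5*x).
Try f_p = A*exp(-3*x). Substituting into the equation and dividing by exp(-3*x) gives A = 1/8, so f_p = exp(-3*x)/8.
General solution: f = exp(-3*x)/8 + C1*exp(-5*x) + C2*exp(5*x).
Apply the initial conditions: f(0) = 1/8 + C1 + C2 = -3 and f'(0) = -3/8 - 5*C1 + 5*C2 = -1. Solving gives C1 = -3/2, C2 = -13/8.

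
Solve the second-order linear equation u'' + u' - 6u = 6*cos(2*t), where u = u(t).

u = -15*cos(2*t)/26 + 3*sin(2*t)/26 + C1*exp(-3*t) + C2*exp(2*t)

Characteristic equation r² + r - 6 = 0 factors as (r + 3)(r - 2) = 0, so r = -3, 2.
Hence u_h = C1*exp(-3*t) + C2*exp(2*t).
Try u_p = A*cos(2*t) + B*sin(2*t). Substituting and equating the coefficients of cos(2t) and sin(2t) gives A = -15/26, B = 3/26, so u_p = -15*cos(2*t)/26 + 3*sin(2*t)/26.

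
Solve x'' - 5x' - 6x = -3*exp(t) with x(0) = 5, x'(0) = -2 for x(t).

x = 3*exp(t)/10 + 12*exp(6*t)/35 + 61*exp(-t)/14

Characteristic equation r² - 5r - 6 = 0 factors as (r - 6)(r + 1) = 0, so r = 6, -1.
Hence x_h = C1*exp(6*t) + C2*exp(-t).
Try x_p = A*exp(t). Substituting into the equation and dividing by exp(t) gives A = 3/10, so x_p = 3*exp(t)/10.
General solution: x = 3*exp(t)/10 + C1*exp(6*t) + C2*exp(-t).
Apply the initial conditions: x(0) = 3/10 + C1 + C2 = 5 and x'(0) = 3/10 - C2 + 6*C1 = -2. Solving gives C1 = 12/35, C2 = 61/14.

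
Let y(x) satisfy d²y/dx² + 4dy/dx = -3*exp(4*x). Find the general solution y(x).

Characteristic equation r² + 4r = 0 factors as (r + 4)r = 0, so r = -4, 0.
Hence y_h = C1*exp(-4*x) + C2.
Try y_p = A*exp(4*x). Substituting into the equation and dividing by exp(4*x) gives A = -3/32, so y_p = -3*exp(4*x)/32.

y = C2 - 3*exp(4*x)/32 + C1*exp(-4*x)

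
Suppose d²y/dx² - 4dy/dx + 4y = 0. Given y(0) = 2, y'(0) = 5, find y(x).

y = 2*exp(2*x) + x*exp(2*x)

Characteristic equation r² - 4r + 4 = 0 has discriminant (-4)² - 4·(4) = 0, so r = 2 is a repeated root.
Hence y_h = (C1 + C2*x)*exp(2*x).
Apply the initial conditions: y(0) = C1 = 2 and y'(0) = C2 + 2*C1 = 5. Solving gives C1 = 2, C2 = 1.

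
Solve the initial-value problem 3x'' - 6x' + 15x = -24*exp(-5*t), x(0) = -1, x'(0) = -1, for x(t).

x = -exp(-5*t)/5 - 4*cos(2*t)*exp(t)/5 - 3*exp(t)*sin(2*t)/5

Divide through by 3: x'' - 2x' + 5x = -8*exp(-5*t).
Characteristic equation r² - 2r + 5 = 0 has discriminant (-2)² - 4·(5) = -16 < 0, so r = 1 ± 2i.
Hence x_h = C1*cos(2*t)*exp(t) + C2*exp(t)*sin(2*t).
Try x_p = A*exp(-5*t). Substituting into the equation and dividing by exp(-5*t) gives A = -1/5, so x_p = -exp(-5*t)/5.
General solution: x = -exp(-5*t)/5 + C1*cos(2*t)*exp(t) + C2*exp(t)*sin(2*t).
Apply the initial conditions: x(0) = -1/5 + C1 = -1 and x'(0) = 1 + C1 + 2*C2 = -1. Solving gives C1 = -4/5, C2 = -3/5.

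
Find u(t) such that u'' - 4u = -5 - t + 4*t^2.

u = 3/4 - t**2 + t/4 + C1*exp(-2*t) + C2*exp(2*t)

Characteristic equation r² - 4 = 0 factors as (r + 2)(r - 2) = 0, so r = -2, 2.
Hence u_h = C1*exp(-2*t) + C2*exp(2*t).
For the particular solution try u_p = A0 + A1*t + A2*t^2. Substituting and matching coefficients of each power of t gives A0 = 3/4, A1 = 1/4, A2 = -1, so u_p = 3/4 - t^2 + t/4.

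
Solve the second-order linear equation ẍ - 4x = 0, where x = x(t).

x = C1*exp(-2*t) + C2*exp(2*t)

Characteristic equation r² - 4 = 0 factors as (r + 2)(r - 2) = 0, so r = -2, 2.
Hence x_h = C1*exp(-2*t) + C2*exp(2*t).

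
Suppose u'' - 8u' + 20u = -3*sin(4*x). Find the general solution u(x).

u = -6*cos(4*x)/65 - 3*sin(4*x)/260 + C1*cos(2*x)*exp(4*x) + C2*exp(4*x)*sin(2*x)

Characteristic equation r² - 8r + 20 = 0 has discriminant (-8)² - 4·(20) = -16 < 0, so r = 4 ± 2i.
Hence u_h = C1*cos(2*x)*exp(4*x) + C2*exp(4*x)*sin(2*x).
Try u_p = A*cos(4*x) + B*sin(4*x). Substituting and equating the coefficients of cos(4x) and sin(4x) gives A = -6/65, B = -3/260, so u_p = -6*cos(4*x)/65 - 3*sin(4*x)/260.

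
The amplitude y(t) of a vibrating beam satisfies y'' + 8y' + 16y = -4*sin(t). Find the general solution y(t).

y = -60*sin(t)/289 + 32*cos(t)/289 + C1*exp(-4*t) + C2*t*exp(-4*t)

Characteristic equation r² + 8r + 16 = 0 has discriminant (8)² - 4·(16) = 0, so r = -4 is a repeated root.
Hence y_h = (C1 + C2*t)*exp(-4*t).
Try y_p = A*cos(t) + B*sin(t). Substituting and equating the coefficients of cos(t) and sin(t) gives A = 32/289, B = -60/289, so y_p = -60*sin(t)/289 + 32*cos(t)/289.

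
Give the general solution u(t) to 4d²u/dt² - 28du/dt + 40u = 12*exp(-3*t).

u = 3*exp(-3*t)/40 + C1*exp(2*t) + C2*exp(5*t)

Divide through by 4: u'' - 7u' + 10u = 3*exp(-3*t).
Characteristic equation r² - 7r + 10 = 0 factors as (r - 2)(r - 5) = 0, so r = 2, 5.
Hence u_h = C1*exp(2*t) + C2*exp(5*t).
Try u_p = A*exp(-3*t). Substituting into the equation and dividing by exp(-3*t) gives A = 3/40, so u_p = 3*exp(-3*t)/40.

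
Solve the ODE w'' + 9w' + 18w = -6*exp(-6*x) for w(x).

Characteristic equation r² + 9r + 18 = 0 factors as (r + 6)(r + 3) = 0, so r = -6, -3.
Hence w_h = C1*exp(-6*x) + C2*exp(-3*x).
Since exp(-6*x) solves the homogeneous equation (r = -6 is a root of multiplicity 1), multiply the trial by x. Try w_p = A*x*exp(-6*x). Substituting into the equation and dividing by exp(-6*x) gives A = 2, so w_p = 2*x*exp(-6*x).

w = C1*exp(-6*x) + C2*exp(-3*x) + 2*x*exp(-6*x)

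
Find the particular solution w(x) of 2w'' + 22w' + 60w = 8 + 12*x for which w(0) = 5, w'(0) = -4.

Divide through by 2: w'' + 11w' + 30w = 4 + 6*x.
Characteristic equation r² + 11r + 30 = 0 factors as (r + 5)(r + 6) = 0, so r = -5, -6.
Hence w_h = C1*exp(-5*x) + C2*exp(-6*x).
For the particular solution try w_p = A0 + A1*x. Substituting and matching coefficients of each power of x gives A0 = 3/50, A1 = 1/5, so w_p = 3/50 + x/5.
General solution: w = 3/50 + x/5 + C1*exp(-5*x) + C2*exp(-6*x).
Apply the initial conditions: w(0) = 3/50 + C1 + C2 = 5 and w'(0) = 1/5 - 6*C2 - 5*C1 = -4. Solving gives C1 = 636/25, C2 = -41/2.

w = 3/50 - 41*exp(-6*x)/2 + x/5 + 636*exp(-5*x)/25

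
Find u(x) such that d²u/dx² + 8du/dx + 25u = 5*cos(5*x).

u = sin(5*x)/8 + C1*cos(3*x)*exp(-4*x) + C2*exp(-4*x)*sin(3*x)

Characteristic equation r² + 8r + 25 = 0 has discriminant (8)² - 4·(25) = -36 < 0, so r = -4 ± 3i.
Hence u_h = C1*cos(3*x)*exp(-4*x) + C2*exp(-4*x)*sin(3*x).
Try u_p = A*cos(5*x) + B*sin(5*x). Substituting and equating the coefficients of cos(5x) and sin(5x) gives A = 0, B = 1/8, so u_p = sin(5*x)/8.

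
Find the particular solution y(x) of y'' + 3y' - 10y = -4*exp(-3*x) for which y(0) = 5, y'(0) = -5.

y = 2*exp(-3*x)/5 + 13*exp(-5*x)/7 + 96*exp(2*x)/35

Characteristic equation r² + 3r - 10 = 0 factors as (r + 5)(r - 2) = 0, so r = -5, 2.
Hence y_h = C1*exp(-5*x) + C2*exp(2*x).
Try y_p = A*exp(-3*x). Substituting into the equation and dividing by exp(-3*x) gives A = 2/5, so y_p = 2*exp(-3*x)/5.
General solution: y = 2*exp(-3*x)/5 + C1*exp(-5*x) + C2*exp(2*x).
Apply the initial conditions: y(0) = 2/5 + C1 + C2 = 5 and y'(0) = -6/5 - 5*C1 + 2*C2 = -5. Solving gives C1 = 13/7, C2 = 96/35.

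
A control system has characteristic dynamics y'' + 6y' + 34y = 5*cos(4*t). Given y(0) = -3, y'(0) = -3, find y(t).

Characteristic equation r² + 6r + 34 = 0 has discriminant (6)² - 4·(34) = -100 < 0, so r = -3 ± 5i.
Hence y_h = C1*cos(5*t)*exp(-3*t) + C2*exp(-3*t)*sin(5*t).
Try y_p = A*cos(4*t) + B*sin(4*t). Substituting and equating the coefficients of cos(4t) and sin(4t) gives A = 1/10, B = 2/15, so y_p = cos(4*t)/10 + 2*sin(4*t)/15.
General solution: y = cos(4*t)/10 + 2*sin(4*t)/15 + C1*cos(5*t)*exp(-3*t) + C2*exp(-3*t)*sin(5*t).
Apply the initial conditions: y(0) = 1/10 + C1 = -3 and y'(0) = 8/15 - 3*C1 + 5*C2 = -3. Solving gives C1 = -31/10, C2 = -77/30.

y = cos(4*t)/10 + 2*sin(4*t)/15 - 77*exp(-3*t)*sin(5*t)/30 - 31*cos(5*t)*exp(-3*t)/10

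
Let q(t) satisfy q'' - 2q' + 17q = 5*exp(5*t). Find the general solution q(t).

q = 5*exp(5*t)/32 + C1*cos(4*t)*exp(t) + C2*exp(t)*sin(4*t)

Characteristic equation r² - 2r + 17 = 0 has discriminant (-2)² - 4·(17) = -64 < 0, so r = 1 ± 4i.
Hence q_h = C1*cos(4*t)*exp(t) + C2*exp(t)*sin(4*t).
Try q_p = A*exp(5*t). Substituting into the equation and dividing by exp(5*t) gives A = 5/32, so q_p = 5*exp(5*t)/32.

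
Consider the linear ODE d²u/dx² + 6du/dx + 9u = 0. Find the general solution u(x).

Characteristic equation r² + 6r + 9 = 0 has discriminant (6)² - 4·(9) = 0, so r = -3 is a repeated root.
Hence u_h = (C1 + C2*x)*exp(-3*x).

u = C1*exp(-3*x) + C2*x*exp(-3*x)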